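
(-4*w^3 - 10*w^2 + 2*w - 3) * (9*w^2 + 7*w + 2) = -36*w^5 - 118*w^4 - 60*w^3 - 33*w^2 - 17*w - 6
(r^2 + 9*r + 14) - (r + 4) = r^2 + 8*r + 10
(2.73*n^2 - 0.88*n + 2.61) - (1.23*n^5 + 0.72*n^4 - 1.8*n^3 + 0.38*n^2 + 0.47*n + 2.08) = -1.23*n^5 - 0.72*n^4 + 1.8*n^3 + 2.35*n^2 - 1.35*n + 0.53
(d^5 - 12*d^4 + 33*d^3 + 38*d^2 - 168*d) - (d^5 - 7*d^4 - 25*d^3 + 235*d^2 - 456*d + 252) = -5*d^4 + 58*d^3 - 197*d^2 + 288*d - 252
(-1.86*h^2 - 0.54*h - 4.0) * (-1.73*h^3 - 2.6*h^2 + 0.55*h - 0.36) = 3.2178*h^5 + 5.7702*h^4 + 7.301*h^3 + 10.7726*h^2 - 2.0056*h + 1.44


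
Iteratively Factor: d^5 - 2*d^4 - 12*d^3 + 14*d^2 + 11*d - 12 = (d + 1)*(d^4 - 3*d^3 - 9*d^2 + 23*d - 12) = (d - 1)*(d + 1)*(d^3 - 2*d^2 - 11*d + 12) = (d - 1)*(d + 1)*(d + 3)*(d^2 - 5*d + 4) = (d - 1)^2*(d + 1)*(d + 3)*(d - 4)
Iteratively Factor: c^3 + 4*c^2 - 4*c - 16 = (c + 4)*(c^2 - 4) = (c - 2)*(c + 4)*(c + 2)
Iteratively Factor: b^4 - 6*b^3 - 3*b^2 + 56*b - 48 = (b - 4)*(b^3 - 2*b^2 - 11*b + 12) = (b - 4)*(b - 1)*(b^2 - b - 12) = (b - 4)^2*(b - 1)*(b + 3)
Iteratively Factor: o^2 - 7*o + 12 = (o - 4)*(o - 3)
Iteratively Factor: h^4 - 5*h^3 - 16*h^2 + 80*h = (h + 4)*(h^3 - 9*h^2 + 20*h) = (h - 5)*(h + 4)*(h^2 - 4*h) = (h - 5)*(h - 4)*(h + 4)*(h)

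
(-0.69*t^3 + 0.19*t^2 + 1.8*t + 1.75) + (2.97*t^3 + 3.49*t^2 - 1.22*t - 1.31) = 2.28*t^3 + 3.68*t^2 + 0.58*t + 0.44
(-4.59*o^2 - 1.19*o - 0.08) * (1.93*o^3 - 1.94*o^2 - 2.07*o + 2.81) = -8.8587*o^5 + 6.6079*o^4 + 11.6555*o^3 - 10.2794*o^2 - 3.1783*o - 0.2248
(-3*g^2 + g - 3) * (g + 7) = -3*g^3 - 20*g^2 + 4*g - 21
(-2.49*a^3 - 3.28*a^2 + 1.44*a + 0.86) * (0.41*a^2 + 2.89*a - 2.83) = -1.0209*a^5 - 8.5409*a^4 - 1.8421*a^3 + 13.7966*a^2 - 1.5898*a - 2.4338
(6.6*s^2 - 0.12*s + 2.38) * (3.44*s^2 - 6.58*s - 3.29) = 22.704*s^4 - 43.8408*s^3 - 12.7372*s^2 - 15.2656*s - 7.8302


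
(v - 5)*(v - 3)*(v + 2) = v^3 - 6*v^2 - v + 30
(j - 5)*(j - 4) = j^2 - 9*j + 20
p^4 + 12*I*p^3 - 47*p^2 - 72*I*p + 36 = (p + I)*(p + 2*I)*(p + 3*I)*(p + 6*I)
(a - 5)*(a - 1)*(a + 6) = a^3 - 31*a + 30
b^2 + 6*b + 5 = (b + 1)*(b + 5)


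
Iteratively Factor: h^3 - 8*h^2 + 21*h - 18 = (h - 3)*(h^2 - 5*h + 6) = (h - 3)^2*(h - 2)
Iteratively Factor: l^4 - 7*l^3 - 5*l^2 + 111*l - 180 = (l + 4)*(l^3 - 11*l^2 + 39*l - 45) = (l - 3)*(l + 4)*(l^2 - 8*l + 15) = (l - 3)^2*(l + 4)*(l - 5)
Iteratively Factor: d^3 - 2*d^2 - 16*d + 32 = (d - 4)*(d^2 + 2*d - 8) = (d - 4)*(d - 2)*(d + 4)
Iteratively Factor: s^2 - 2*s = (s - 2)*(s)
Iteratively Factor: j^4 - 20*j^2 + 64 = (j + 2)*(j^3 - 2*j^2 - 16*j + 32) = (j - 4)*(j + 2)*(j^2 + 2*j - 8) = (j - 4)*(j - 2)*(j + 2)*(j + 4)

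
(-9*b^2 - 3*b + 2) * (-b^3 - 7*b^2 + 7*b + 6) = 9*b^5 + 66*b^4 - 44*b^3 - 89*b^2 - 4*b + 12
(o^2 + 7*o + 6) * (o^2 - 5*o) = o^4 + 2*o^3 - 29*o^2 - 30*o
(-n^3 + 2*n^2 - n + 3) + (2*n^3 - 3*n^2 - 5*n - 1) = n^3 - n^2 - 6*n + 2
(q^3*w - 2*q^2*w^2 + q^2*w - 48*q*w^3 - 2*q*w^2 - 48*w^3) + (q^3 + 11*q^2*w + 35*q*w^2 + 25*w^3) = q^3*w + q^3 - 2*q^2*w^2 + 12*q^2*w - 48*q*w^3 + 33*q*w^2 - 23*w^3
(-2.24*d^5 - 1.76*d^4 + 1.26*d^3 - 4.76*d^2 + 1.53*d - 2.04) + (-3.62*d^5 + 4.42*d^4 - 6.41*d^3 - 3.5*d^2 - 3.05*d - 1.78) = -5.86*d^5 + 2.66*d^4 - 5.15*d^3 - 8.26*d^2 - 1.52*d - 3.82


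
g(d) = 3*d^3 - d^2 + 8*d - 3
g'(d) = 9*d^2 - 2*d + 8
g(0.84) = 4.79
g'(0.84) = 12.67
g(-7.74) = -1515.88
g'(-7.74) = 562.65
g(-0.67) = -9.71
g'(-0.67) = 13.38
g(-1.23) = -19.94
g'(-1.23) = 24.08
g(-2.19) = -56.83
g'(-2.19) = 55.54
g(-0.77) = -11.12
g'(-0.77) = 14.88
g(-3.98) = -239.81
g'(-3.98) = 158.52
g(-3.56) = -179.51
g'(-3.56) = 129.18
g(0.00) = -3.00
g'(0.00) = 8.00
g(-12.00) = -5427.00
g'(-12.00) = 1328.00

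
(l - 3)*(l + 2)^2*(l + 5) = l^4 + 6*l^3 - 3*l^2 - 52*l - 60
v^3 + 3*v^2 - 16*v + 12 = (v - 2)*(v - 1)*(v + 6)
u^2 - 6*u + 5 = (u - 5)*(u - 1)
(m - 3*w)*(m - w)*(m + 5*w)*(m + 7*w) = m^4 + 8*m^3*w - 10*m^2*w^2 - 104*m*w^3 + 105*w^4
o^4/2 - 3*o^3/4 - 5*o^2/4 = o^2*(o/2 + 1/2)*(o - 5/2)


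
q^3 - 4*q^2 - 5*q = q*(q - 5)*(q + 1)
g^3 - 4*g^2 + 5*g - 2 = (g - 2)*(g - 1)^2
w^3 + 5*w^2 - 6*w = w*(w - 1)*(w + 6)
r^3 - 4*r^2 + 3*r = r*(r - 3)*(r - 1)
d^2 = d^2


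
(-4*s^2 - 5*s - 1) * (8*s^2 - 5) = -32*s^4 - 40*s^3 + 12*s^2 + 25*s + 5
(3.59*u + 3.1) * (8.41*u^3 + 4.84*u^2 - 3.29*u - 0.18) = 30.1919*u^4 + 43.4466*u^3 + 3.1929*u^2 - 10.8452*u - 0.558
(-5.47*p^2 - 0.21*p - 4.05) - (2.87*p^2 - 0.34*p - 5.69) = -8.34*p^2 + 0.13*p + 1.64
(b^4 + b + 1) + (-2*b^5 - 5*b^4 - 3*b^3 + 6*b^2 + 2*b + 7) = -2*b^5 - 4*b^4 - 3*b^3 + 6*b^2 + 3*b + 8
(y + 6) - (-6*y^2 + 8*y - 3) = 6*y^2 - 7*y + 9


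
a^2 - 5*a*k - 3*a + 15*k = (a - 3)*(a - 5*k)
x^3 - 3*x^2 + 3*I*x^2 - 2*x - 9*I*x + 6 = (x - 3)*(x + I)*(x + 2*I)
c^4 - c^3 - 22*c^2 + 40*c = c*(c - 4)*(c - 2)*(c + 5)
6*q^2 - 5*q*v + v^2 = (-3*q + v)*(-2*q + v)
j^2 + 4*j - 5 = (j - 1)*(j + 5)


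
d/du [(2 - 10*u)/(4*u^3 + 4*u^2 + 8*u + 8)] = (5*u^3 + u^2 - u - 6)/(u^6 + 2*u^5 + 5*u^4 + 8*u^3 + 8*u^2 + 8*u + 4)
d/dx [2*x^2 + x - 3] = 4*x + 1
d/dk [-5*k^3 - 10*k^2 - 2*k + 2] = -15*k^2 - 20*k - 2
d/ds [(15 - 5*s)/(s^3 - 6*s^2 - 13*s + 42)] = 5*(2*s^3 - 15*s^2 + 36*s - 3)/(s^6 - 12*s^5 + 10*s^4 + 240*s^3 - 335*s^2 - 1092*s + 1764)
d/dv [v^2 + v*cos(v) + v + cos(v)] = -v*sin(v) + 2*v + sqrt(2)*cos(v + pi/4) + 1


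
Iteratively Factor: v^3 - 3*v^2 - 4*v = (v + 1)*(v^2 - 4*v) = (v - 4)*(v + 1)*(v)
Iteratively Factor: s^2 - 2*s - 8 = (s - 4)*(s + 2)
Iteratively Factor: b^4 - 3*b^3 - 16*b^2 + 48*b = (b + 4)*(b^3 - 7*b^2 + 12*b) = (b - 4)*(b + 4)*(b^2 - 3*b) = (b - 4)*(b - 3)*(b + 4)*(b)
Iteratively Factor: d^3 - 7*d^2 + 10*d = (d)*(d^2 - 7*d + 10) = d*(d - 2)*(d - 5)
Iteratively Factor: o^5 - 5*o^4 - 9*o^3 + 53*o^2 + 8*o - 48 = (o - 4)*(o^4 - o^3 - 13*o^2 + o + 12) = (o - 4)*(o + 3)*(o^3 - 4*o^2 - o + 4) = (o - 4)*(o + 1)*(o + 3)*(o^2 - 5*o + 4) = (o - 4)^2*(o + 1)*(o + 3)*(o - 1)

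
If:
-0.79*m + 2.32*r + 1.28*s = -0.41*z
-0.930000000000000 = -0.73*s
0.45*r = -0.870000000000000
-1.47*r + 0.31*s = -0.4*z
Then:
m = -7.81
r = -1.93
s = 1.27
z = -8.09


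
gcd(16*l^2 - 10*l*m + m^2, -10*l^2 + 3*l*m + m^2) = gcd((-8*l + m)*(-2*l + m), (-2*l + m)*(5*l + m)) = 2*l - m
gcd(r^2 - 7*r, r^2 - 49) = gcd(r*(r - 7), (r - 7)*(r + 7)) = r - 7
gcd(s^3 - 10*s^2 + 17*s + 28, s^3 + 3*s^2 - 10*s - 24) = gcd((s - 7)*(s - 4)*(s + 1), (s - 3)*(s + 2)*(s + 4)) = 1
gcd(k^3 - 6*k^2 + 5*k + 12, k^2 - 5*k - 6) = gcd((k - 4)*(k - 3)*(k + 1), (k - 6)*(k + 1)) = k + 1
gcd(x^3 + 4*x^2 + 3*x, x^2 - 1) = x + 1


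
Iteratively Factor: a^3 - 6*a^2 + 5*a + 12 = (a - 4)*(a^2 - 2*a - 3) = (a - 4)*(a + 1)*(a - 3)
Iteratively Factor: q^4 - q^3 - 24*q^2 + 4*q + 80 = (q - 5)*(q^3 + 4*q^2 - 4*q - 16) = (q - 5)*(q + 4)*(q^2 - 4) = (q - 5)*(q + 2)*(q + 4)*(q - 2)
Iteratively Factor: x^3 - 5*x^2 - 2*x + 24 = (x - 4)*(x^2 - x - 6) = (x - 4)*(x - 3)*(x + 2)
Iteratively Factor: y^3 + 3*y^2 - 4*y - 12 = (y - 2)*(y^2 + 5*y + 6) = (y - 2)*(y + 3)*(y + 2)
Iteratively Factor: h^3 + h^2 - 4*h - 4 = (h - 2)*(h^2 + 3*h + 2) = (h - 2)*(h + 2)*(h + 1)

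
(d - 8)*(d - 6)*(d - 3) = d^3 - 17*d^2 + 90*d - 144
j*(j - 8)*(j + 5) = j^3 - 3*j^2 - 40*j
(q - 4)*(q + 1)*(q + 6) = q^3 + 3*q^2 - 22*q - 24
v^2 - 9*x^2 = (v - 3*x)*(v + 3*x)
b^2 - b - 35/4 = (b - 7/2)*(b + 5/2)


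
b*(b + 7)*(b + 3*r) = b^3 + 3*b^2*r + 7*b^2 + 21*b*r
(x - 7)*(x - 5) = x^2 - 12*x + 35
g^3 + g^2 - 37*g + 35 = (g - 5)*(g - 1)*(g + 7)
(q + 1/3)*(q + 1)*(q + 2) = q^3 + 10*q^2/3 + 3*q + 2/3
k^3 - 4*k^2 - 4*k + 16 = (k - 4)*(k - 2)*(k + 2)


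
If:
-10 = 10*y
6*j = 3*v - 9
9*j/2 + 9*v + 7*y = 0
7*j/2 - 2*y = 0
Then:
No Solution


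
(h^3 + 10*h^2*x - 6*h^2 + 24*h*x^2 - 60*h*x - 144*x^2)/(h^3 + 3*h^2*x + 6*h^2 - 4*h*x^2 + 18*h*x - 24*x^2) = (-h^2 - 6*h*x + 6*h + 36*x)/(-h^2 + h*x - 6*h + 6*x)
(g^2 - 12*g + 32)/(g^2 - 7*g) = (g^2 - 12*g + 32)/(g*(g - 7))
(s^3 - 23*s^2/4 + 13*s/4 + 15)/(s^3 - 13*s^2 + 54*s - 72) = (s + 5/4)/(s - 6)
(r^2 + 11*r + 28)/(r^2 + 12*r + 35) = (r + 4)/(r + 5)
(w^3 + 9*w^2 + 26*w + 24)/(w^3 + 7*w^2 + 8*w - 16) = (w^2 + 5*w + 6)/(w^2 + 3*w - 4)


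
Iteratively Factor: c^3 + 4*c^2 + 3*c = (c)*(c^2 + 4*c + 3) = c*(c + 1)*(c + 3)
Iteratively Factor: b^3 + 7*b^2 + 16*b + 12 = (b + 3)*(b^2 + 4*b + 4) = (b + 2)*(b + 3)*(b + 2)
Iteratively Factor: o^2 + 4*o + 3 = (o + 3)*(o + 1)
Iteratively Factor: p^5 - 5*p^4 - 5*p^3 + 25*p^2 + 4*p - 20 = (p + 2)*(p^4 - 7*p^3 + 9*p^2 + 7*p - 10) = (p - 2)*(p + 2)*(p^3 - 5*p^2 - p + 5) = (p - 5)*(p - 2)*(p + 2)*(p^2 - 1) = (p - 5)*(p - 2)*(p - 1)*(p + 2)*(p + 1)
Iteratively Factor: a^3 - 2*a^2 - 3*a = (a + 1)*(a^2 - 3*a) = a*(a + 1)*(a - 3)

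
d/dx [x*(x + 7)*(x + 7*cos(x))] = -x*(x + 7)*(7*sin(x) - 1) + x*(x + 7*cos(x)) + (x + 7)*(x + 7*cos(x))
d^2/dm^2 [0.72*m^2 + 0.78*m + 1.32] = 1.44000000000000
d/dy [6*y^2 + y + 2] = 12*y + 1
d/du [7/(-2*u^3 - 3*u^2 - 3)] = 42*u*(u + 1)/(2*u^3 + 3*u^2 + 3)^2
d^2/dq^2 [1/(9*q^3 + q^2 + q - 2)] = 2*(-(27*q + 1)*(9*q^3 + q^2 + q - 2) + (27*q^2 + 2*q + 1)^2)/(9*q^3 + q^2 + q - 2)^3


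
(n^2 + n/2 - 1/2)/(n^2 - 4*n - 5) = (n - 1/2)/(n - 5)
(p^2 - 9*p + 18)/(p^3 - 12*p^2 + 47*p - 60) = (p - 6)/(p^2 - 9*p + 20)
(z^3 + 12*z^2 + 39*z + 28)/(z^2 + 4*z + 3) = (z^2 + 11*z + 28)/(z + 3)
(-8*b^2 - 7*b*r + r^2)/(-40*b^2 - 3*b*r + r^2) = (b + r)/(5*b + r)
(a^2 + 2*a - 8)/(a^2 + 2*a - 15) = (a^2 + 2*a - 8)/(a^2 + 2*a - 15)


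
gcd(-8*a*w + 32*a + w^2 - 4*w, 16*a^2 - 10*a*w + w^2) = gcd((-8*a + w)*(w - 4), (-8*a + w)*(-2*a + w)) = -8*a + w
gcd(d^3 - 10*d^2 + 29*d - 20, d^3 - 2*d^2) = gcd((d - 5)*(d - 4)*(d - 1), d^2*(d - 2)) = 1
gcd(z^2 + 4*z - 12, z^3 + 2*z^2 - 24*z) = z + 6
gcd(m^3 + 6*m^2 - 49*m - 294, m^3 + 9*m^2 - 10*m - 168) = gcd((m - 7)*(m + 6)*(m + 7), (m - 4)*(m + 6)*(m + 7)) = m^2 + 13*m + 42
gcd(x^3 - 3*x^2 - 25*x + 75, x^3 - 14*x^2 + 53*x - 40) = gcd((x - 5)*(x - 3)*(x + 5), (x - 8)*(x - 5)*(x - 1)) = x - 5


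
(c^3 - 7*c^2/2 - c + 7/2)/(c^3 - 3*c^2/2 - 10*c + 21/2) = (c + 1)/(c + 3)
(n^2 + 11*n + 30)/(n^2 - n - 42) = (n + 5)/(n - 7)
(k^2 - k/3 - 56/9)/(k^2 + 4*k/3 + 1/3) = (9*k^2 - 3*k - 56)/(3*(3*k^2 + 4*k + 1))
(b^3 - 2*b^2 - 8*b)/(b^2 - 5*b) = (b^2 - 2*b - 8)/(b - 5)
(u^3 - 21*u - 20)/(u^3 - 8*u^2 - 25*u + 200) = (u^2 + 5*u + 4)/(u^2 - 3*u - 40)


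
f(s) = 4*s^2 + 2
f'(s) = 8*s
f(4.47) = 81.92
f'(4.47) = 35.76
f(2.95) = 36.81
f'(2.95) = 23.60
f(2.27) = 22.61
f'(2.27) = 18.16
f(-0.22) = 2.19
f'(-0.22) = -1.76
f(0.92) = 5.39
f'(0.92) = 7.36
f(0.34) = 2.46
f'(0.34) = 2.72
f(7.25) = 212.25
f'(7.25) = 58.00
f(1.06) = 6.49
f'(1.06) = 8.48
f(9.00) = 326.00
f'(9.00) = 72.00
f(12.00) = 578.00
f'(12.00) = 96.00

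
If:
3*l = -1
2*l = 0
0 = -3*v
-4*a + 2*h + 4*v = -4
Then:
No Solution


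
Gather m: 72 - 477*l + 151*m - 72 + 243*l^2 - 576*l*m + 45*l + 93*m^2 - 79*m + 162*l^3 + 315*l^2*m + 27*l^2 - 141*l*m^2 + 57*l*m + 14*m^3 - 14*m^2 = 162*l^3 + 270*l^2 - 432*l + 14*m^3 + m^2*(79 - 141*l) + m*(315*l^2 - 519*l + 72)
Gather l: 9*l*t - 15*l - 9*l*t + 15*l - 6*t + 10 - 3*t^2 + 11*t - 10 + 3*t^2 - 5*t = 0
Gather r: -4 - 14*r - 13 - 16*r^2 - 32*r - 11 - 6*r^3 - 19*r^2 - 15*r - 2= -6*r^3 - 35*r^2 - 61*r - 30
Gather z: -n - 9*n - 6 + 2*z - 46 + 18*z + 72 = -10*n + 20*z + 20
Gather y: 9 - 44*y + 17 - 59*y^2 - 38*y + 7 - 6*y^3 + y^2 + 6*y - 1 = -6*y^3 - 58*y^2 - 76*y + 32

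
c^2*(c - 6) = c^3 - 6*c^2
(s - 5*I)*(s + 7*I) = s^2 + 2*I*s + 35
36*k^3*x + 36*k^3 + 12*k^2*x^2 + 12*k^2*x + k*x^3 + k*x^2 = (6*k + x)^2*(k*x + k)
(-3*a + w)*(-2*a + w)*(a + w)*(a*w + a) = 6*a^4*w + 6*a^4 + a^3*w^2 + a^3*w - 4*a^2*w^3 - 4*a^2*w^2 + a*w^4 + a*w^3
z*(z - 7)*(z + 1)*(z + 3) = z^4 - 3*z^3 - 25*z^2 - 21*z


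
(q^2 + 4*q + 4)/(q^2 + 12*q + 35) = (q^2 + 4*q + 4)/(q^2 + 12*q + 35)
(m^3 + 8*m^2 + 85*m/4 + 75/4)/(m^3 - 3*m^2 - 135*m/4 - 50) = (m + 3)/(m - 8)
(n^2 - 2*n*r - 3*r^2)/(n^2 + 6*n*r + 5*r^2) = (n - 3*r)/(n + 5*r)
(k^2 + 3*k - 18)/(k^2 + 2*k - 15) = (k + 6)/(k + 5)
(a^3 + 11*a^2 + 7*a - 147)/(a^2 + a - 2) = (a^3 + 11*a^2 + 7*a - 147)/(a^2 + a - 2)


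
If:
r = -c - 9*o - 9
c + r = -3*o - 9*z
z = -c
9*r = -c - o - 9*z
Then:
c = -39/103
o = -96/103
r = -24/103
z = 39/103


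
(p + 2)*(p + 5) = p^2 + 7*p + 10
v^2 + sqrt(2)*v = v*(v + sqrt(2))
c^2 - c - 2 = (c - 2)*(c + 1)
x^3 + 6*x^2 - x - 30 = (x - 2)*(x + 3)*(x + 5)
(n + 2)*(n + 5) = n^2 + 7*n + 10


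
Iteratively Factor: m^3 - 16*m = (m)*(m^2 - 16) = m*(m - 4)*(m + 4)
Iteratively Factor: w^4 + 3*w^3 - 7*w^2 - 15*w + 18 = (w - 1)*(w^3 + 4*w^2 - 3*w - 18) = (w - 1)*(w + 3)*(w^2 + w - 6) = (w - 2)*(w - 1)*(w + 3)*(w + 3)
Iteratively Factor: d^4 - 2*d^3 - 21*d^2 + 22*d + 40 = (d - 5)*(d^3 + 3*d^2 - 6*d - 8) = (d - 5)*(d - 2)*(d^2 + 5*d + 4) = (d - 5)*(d - 2)*(d + 4)*(d + 1)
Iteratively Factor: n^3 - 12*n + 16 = (n - 2)*(n^2 + 2*n - 8) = (n - 2)^2*(n + 4)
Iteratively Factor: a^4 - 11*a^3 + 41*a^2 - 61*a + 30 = (a - 3)*(a^3 - 8*a^2 + 17*a - 10) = (a - 5)*(a - 3)*(a^2 - 3*a + 2) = (a - 5)*(a - 3)*(a - 1)*(a - 2)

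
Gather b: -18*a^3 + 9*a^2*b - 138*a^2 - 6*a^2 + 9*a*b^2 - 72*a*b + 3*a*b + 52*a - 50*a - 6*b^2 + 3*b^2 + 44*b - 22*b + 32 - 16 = -18*a^3 - 144*a^2 + 2*a + b^2*(9*a - 3) + b*(9*a^2 - 69*a + 22) + 16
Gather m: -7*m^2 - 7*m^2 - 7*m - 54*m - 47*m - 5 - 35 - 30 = -14*m^2 - 108*m - 70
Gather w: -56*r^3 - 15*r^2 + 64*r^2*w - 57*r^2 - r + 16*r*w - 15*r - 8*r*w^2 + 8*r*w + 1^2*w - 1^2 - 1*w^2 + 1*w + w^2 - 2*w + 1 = -56*r^3 - 72*r^2 - 8*r*w^2 - 16*r + w*(64*r^2 + 24*r)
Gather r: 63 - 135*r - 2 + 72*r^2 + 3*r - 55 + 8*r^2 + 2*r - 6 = 80*r^2 - 130*r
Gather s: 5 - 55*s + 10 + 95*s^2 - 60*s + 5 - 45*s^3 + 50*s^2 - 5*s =-45*s^3 + 145*s^2 - 120*s + 20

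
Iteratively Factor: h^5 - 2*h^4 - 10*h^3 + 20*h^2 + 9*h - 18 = (h + 3)*(h^4 - 5*h^3 + 5*h^2 + 5*h - 6) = (h + 1)*(h + 3)*(h^3 - 6*h^2 + 11*h - 6) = (h - 3)*(h + 1)*(h + 3)*(h^2 - 3*h + 2) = (h - 3)*(h - 2)*(h + 1)*(h + 3)*(h - 1)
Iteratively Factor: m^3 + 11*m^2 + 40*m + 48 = (m + 4)*(m^2 + 7*m + 12) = (m + 3)*(m + 4)*(m + 4)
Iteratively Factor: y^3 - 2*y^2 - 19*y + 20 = (y - 1)*(y^2 - y - 20) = (y - 5)*(y - 1)*(y + 4)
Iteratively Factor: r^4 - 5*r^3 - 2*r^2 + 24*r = (r)*(r^3 - 5*r^2 - 2*r + 24) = r*(r - 3)*(r^2 - 2*r - 8) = r*(r - 4)*(r - 3)*(r + 2)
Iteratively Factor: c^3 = (c)*(c^2) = c^2*(c)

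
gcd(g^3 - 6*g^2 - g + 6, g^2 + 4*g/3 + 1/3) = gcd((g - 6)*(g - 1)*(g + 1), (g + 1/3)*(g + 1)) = g + 1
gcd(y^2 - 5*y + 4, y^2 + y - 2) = y - 1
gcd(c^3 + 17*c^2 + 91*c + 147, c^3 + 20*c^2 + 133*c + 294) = c^2 + 14*c + 49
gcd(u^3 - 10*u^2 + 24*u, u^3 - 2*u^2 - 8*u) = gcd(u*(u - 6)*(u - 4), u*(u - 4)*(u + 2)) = u^2 - 4*u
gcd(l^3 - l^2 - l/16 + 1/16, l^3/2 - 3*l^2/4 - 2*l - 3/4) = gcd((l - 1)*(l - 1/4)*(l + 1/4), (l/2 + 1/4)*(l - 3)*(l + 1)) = 1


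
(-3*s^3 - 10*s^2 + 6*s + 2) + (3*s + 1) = -3*s^3 - 10*s^2 + 9*s + 3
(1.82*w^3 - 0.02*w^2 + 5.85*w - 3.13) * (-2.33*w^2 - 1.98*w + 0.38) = -4.2406*w^5 - 3.557*w^4 - 12.8993*w^3 - 4.2977*w^2 + 8.4204*w - 1.1894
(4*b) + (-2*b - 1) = 2*b - 1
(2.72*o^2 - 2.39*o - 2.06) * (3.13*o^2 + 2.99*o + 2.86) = 8.5136*o^4 + 0.652100000000001*o^3 - 5.8147*o^2 - 12.9948*o - 5.8916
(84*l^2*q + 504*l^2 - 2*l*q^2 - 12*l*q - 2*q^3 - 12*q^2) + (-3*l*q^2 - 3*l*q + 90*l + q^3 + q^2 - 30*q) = 84*l^2*q + 504*l^2 - 5*l*q^2 - 15*l*q + 90*l - q^3 - 11*q^2 - 30*q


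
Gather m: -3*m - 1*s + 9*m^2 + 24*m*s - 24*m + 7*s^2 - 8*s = 9*m^2 + m*(24*s - 27) + 7*s^2 - 9*s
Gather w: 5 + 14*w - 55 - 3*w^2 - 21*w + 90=-3*w^2 - 7*w + 40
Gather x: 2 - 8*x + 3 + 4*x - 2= 3 - 4*x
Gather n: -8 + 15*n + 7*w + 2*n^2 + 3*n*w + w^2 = 2*n^2 + n*(3*w + 15) + w^2 + 7*w - 8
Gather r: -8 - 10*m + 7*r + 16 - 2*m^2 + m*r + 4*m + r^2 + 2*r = -2*m^2 - 6*m + r^2 + r*(m + 9) + 8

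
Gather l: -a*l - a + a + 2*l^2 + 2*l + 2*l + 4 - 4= 2*l^2 + l*(4 - a)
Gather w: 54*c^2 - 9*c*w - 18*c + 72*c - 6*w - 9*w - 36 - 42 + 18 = 54*c^2 + 54*c + w*(-9*c - 15) - 60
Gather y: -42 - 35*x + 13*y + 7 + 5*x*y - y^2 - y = -35*x - y^2 + y*(5*x + 12) - 35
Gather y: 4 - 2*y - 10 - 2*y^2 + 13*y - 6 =-2*y^2 + 11*y - 12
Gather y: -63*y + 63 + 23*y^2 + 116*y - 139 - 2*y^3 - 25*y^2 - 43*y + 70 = -2*y^3 - 2*y^2 + 10*y - 6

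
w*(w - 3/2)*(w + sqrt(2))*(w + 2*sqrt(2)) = w^4 - 3*w^3/2 + 3*sqrt(2)*w^3 - 9*sqrt(2)*w^2/2 + 4*w^2 - 6*w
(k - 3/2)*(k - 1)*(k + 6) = k^3 + 7*k^2/2 - 27*k/2 + 9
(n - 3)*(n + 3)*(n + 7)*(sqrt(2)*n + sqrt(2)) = sqrt(2)*n^4 + 8*sqrt(2)*n^3 - 2*sqrt(2)*n^2 - 72*sqrt(2)*n - 63*sqrt(2)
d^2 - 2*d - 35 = (d - 7)*(d + 5)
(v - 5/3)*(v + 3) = v^2 + 4*v/3 - 5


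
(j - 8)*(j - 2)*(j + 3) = j^3 - 7*j^2 - 14*j + 48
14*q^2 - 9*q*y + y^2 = (-7*q + y)*(-2*q + y)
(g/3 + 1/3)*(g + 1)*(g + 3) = g^3/3 + 5*g^2/3 + 7*g/3 + 1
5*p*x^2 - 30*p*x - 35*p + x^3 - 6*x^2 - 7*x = (5*p + x)*(x - 7)*(x + 1)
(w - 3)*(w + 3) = w^2 - 9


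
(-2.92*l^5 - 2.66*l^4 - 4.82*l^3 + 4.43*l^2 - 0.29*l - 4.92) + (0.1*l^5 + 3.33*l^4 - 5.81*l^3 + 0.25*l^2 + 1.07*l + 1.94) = -2.82*l^5 + 0.67*l^4 - 10.63*l^3 + 4.68*l^2 + 0.78*l - 2.98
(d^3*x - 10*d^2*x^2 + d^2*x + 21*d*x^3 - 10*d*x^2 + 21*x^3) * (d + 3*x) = d^4*x - 7*d^3*x^2 + d^3*x - 9*d^2*x^3 - 7*d^2*x^2 + 63*d*x^4 - 9*d*x^3 + 63*x^4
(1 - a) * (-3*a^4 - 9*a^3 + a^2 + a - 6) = 3*a^5 + 6*a^4 - 10*a^3 + 7*a - 6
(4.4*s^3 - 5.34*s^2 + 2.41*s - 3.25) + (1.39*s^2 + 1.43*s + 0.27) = 4.4*s^3 - 3.95*s^2 + 3.84*s - 2.98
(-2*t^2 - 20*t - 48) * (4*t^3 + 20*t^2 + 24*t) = -8*t^5 - 120*t^4 - 640*t^3 - 1440*t^2 - 1152*t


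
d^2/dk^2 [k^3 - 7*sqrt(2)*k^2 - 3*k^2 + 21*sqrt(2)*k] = 6*k - 14*sqrt(2) - 6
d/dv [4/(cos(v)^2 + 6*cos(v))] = 8*(cos(v) + 3)*sin(v)/((cos(v) + 6)^2*cos(v)^2)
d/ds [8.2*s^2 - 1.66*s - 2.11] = 16.4*s - 1.66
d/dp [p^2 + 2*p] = 2*p + 2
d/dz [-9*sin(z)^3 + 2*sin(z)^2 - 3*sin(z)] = (-27*sin(z)^2 + 4*sin(z) - 3)*cos(z)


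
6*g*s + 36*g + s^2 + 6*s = (6*g + s)*(s + 6)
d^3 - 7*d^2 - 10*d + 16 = (d - 8)*(d - 1)*(d + 2)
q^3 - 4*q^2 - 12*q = q*(q - 6)*(q + 2)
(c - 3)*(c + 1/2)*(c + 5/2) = c^3 - 31*c/4 - 15/4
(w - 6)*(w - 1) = w^2 - 7*w + 6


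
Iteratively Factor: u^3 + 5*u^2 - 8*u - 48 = (u - 3)*(u^2 + 8*u + 16) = (u - 3)*(u + 4)*(u + 4)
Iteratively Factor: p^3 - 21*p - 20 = (p + 1)*(p^2 - p - 20) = (p - 5)*(p + 1)*(p + 4)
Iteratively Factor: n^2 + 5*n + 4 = (n + 4)*(n + 1)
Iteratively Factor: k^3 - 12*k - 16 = (k + 2)*(k^2 - 2*k - 8) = (k + 2)^2*(k - 4)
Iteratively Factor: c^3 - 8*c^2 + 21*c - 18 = (c - 3)*(c^2 - 5*c + 6) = (c - 3)^2*(c - 2)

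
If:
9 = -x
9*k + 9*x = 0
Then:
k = 9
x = -9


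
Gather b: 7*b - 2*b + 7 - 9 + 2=5*b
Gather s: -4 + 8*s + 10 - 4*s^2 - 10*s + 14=-4*s^2 - 2*s + 20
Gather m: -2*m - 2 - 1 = -2*m - 3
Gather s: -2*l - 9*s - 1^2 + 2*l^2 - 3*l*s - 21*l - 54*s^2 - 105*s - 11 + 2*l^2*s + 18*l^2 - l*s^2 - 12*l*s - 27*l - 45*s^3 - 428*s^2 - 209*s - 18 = 20*l^2 - 50*l - 45*s^3 + s^2*(-l - 482) + s*(2*l^2 - 15*l - 323) - 30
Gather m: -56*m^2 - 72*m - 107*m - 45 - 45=-56*m^2 - 179*m - 90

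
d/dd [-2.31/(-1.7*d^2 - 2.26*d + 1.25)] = (-7.854*d - 5.2206)/(1.7*d^2 + 2.26*d - 1.25)^2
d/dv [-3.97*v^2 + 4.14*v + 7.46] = 4.14 - 7.94*v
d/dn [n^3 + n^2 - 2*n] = 3*n^2 + 2*n - 2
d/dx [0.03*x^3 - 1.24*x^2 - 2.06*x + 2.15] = 0.09*x^2 - 2.48*x - 2.06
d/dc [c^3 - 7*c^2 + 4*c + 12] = 3*c^2 - 14*c + 4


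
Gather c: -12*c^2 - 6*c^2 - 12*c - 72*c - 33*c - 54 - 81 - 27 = -18*c^2 - 117*c - 162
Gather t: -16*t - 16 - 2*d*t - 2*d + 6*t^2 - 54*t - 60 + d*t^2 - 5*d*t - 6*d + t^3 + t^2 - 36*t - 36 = -8*d + t^3 + t^2*(d + 7) + t*(-7*d - 106) - 112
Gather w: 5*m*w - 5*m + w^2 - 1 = 5*m*w - 5*m + w^2 - 1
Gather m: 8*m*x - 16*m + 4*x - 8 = m*(8*x - 16) + 4*x - 8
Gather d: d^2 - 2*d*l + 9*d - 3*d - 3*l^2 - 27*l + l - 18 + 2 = d^2 + d*(6 - 2*l) - 3*l^2 - 26*l - 16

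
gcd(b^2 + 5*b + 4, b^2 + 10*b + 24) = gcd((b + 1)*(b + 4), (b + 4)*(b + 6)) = b + 4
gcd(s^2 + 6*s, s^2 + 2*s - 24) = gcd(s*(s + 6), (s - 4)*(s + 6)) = s + 6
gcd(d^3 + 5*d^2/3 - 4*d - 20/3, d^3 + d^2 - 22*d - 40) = d + 2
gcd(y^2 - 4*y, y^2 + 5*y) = y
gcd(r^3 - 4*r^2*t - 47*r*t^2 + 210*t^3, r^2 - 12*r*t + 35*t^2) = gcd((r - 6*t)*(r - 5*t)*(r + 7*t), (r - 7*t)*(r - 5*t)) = r - 5*t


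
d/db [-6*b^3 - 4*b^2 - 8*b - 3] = -18*b^2 - 8*b - 8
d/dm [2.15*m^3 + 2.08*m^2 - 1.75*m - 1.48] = 6.45*m^2 + 4.16*m - 1.75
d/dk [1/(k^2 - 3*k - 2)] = (3 - 2*k)/(-k^2 + 3*k + 2)^2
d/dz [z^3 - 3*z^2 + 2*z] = 3*z^2 - 6*z + 2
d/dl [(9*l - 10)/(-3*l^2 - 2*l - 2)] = (27*l^2 - 60*l - 38)/(9*l^4 + 12*l^3 + 16*l^2 + 8*l + 4)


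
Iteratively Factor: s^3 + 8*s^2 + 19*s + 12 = (s + 4)*(s^2 + 4*s + 3) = (s + 1)*(s + 4)*(s + 3)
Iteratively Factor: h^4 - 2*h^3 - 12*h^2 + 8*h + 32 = (h - 2)*(h^3 - 12*h - 16) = (h - 4)*(h - 2)*(h^2 + 4*h + 4) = (h - 4)*(h - 2)*(h + 2)*(h + 2)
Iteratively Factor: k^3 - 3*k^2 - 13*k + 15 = (k + 3)*(k^2 - 6*k + 5) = (k - 1)*(k + 3)*(k - 5)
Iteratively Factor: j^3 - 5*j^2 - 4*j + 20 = (j - 5)*(j^2 - 4) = (j - 5)*(j - 2)*(j + 2)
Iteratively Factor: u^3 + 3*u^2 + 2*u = (u + 2)*(u^2 + u) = (u + 1)*(u + 2)*(u)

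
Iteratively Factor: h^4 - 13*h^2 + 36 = (h + 2)*(h^3 - 2*h^2 - 9*h + 18) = (h + 2)*(h + 3)*(h^2 - 5*h + 6) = (h - 3)*(h + 2)*(h + 3)*(h - 2)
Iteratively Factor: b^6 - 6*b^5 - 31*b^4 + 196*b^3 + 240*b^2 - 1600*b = (b - 5)*(b^5 - b^4 - 36*b^3 + 16*b^2 + 320*b) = b*(b - 5)*(b^4 - b^3 - 36*b^2 + 16*b + 320) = b*(b - 5)*(b + 4)*(b^3 - 5*b^2 - 16*b + 80) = b*(b - 5)^2*(b + 4)*(b^2 - 16) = b*(b - 5)^2*(b + 4)^2*(b - 4)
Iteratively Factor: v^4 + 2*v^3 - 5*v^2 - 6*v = (v + 3)*(v^3 - v^2 - 2*v) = v*(v + 3)*(v^2 - v - 2) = v*(v + 1)*(v + 3)*(v - 2)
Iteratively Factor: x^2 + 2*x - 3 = (x + 3)*(x - 1)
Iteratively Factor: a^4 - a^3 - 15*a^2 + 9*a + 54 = (a - 3)*(a^3 + 2*a^2 - 9*a - 18) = (a - 3)^2*(a^2 + 5*a + 6) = (a - 3)^2*(a + 2)*(a + 3)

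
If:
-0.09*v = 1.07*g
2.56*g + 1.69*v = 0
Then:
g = 0.00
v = 0.00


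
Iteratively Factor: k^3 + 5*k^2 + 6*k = (k)*(k^2 + 5*k + 6) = k*(k + 3)*(k + 2)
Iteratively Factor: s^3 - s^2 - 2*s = (s + 1)*(s^2 - 2*s) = (s - 2)*(s + 1)*(s)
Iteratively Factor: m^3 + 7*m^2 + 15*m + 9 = (m + 3)*(m^2 + 4*m + 3) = (m + 3)^2*(m + 1)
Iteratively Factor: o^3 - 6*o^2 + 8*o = (o - 4)*(o^2 - 2*o) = o*(o - 4)*(o - 2)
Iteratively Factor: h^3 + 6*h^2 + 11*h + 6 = (h + 2)*(h^2 + 4*h + 3) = (h + 2)*(h + 3)*(h + 1)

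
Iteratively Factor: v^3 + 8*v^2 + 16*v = (v + 4)*(v^2 + 4*v) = v*(v + 4)*(v + 4)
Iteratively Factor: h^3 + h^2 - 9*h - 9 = (h - 3)*(h^2 + 4*h + 3) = (h - 3)*(h + 3)*(h + 1)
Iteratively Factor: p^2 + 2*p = (p)*(p + 2)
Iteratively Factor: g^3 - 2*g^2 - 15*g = (g - 5)*(g^2 + 3*g) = (g - 5)*(g + 3)*(g)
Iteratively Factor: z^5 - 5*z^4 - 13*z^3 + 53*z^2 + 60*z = (z + 3)*(z^4 - 8*z^3 + 11*z^2 + 20*z) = (z - 4)*(z + 3)*(z^3 - 4*z^2 - 5*z) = (z - 4)*(z + 1)*(z + 3)*(z^2 - 5*z) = (z - 5)*(z - 4)*(z + 1)*(z + 3)*(z)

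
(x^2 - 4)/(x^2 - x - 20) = (4 - x^2)/(-x^2 + x + 20)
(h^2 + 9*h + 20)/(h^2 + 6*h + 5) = (h + 4)/(h + 1)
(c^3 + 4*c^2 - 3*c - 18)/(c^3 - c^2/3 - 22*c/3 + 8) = 3*(c + 3)/(3*c - 4)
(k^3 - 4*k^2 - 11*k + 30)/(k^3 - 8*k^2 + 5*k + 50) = (k^2 + k - 6)/(k^2 - 3*k - 10)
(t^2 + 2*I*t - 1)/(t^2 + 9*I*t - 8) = (t + I)/(t + 8*I)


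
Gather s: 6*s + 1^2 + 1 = 6*s + 2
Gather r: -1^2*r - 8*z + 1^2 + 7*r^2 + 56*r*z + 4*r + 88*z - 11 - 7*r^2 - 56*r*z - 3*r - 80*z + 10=0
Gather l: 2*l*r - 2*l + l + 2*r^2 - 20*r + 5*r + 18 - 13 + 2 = l*(2*r - 1) + 2*r^2 - 15*r + 7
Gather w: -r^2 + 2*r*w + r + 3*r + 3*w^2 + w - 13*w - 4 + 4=-r^2 + 4*r + 3*w^2 + w*(2*r - 12)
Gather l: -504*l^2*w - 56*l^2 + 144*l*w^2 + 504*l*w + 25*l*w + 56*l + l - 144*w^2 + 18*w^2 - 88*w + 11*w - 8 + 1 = l^2*(-504*w - 56) + l*(144*w^2 + 529*w + 57) - 126*w^2 - 77*w - 7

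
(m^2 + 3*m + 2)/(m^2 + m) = (m + 2)/m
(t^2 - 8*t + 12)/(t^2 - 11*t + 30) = (t - 2)/(t - 5)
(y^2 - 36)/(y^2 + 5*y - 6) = (y - 6)/(y - 1)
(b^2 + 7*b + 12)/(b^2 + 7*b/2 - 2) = 2*(b + 3)/(2*b - 1)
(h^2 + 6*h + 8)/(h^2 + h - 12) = (h + 2)/(h - 3)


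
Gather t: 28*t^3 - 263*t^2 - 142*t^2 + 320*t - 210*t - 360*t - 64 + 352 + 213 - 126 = 28*t^3 - 405*t^2 - 250*t + 375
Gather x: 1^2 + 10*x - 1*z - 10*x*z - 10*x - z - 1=-10*x*z - 2*z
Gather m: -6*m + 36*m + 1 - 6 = 30*m - 5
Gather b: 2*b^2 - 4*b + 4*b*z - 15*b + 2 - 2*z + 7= 2*b^2 + b*(4*z - 19) - 2*z + 9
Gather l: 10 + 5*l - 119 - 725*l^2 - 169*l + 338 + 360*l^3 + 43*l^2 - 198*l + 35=360*l^3 - 682*l^2 - 362*l + 264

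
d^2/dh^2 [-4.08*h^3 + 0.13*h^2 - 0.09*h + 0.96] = 0.26 - 24.48*h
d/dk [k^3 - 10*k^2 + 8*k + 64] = 3*k^2 - 20*k + 8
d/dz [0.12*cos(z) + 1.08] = -0.12*sin(z)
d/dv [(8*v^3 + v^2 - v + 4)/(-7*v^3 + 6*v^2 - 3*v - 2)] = (55*v^4 - 62*v^3 + 39*v^2 - 52*v + 14)/(49*v^6 - 84*v^5 + 78*v^4 - 8*v^3 - 15*v^2 + 12*v + 4)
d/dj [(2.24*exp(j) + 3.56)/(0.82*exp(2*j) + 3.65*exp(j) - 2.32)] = (-(1.64*exp(j) + 3.65)*(2.24*exp(j) + 3.56) + 1.8368*exp(2*j) + 8.176*exp(j) - 5.1968)*exp(j)/(0.82*exp(2*j) + 3.65*exp(j) - 2.32)^2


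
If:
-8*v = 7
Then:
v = -7/8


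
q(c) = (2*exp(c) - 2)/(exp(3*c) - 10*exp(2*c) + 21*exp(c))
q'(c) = (2*exp(c) - 2)*(-3*exp(3*c) + 20*exp(2*c) - 21*exp(c))/(exp(3*c) - 10*exp(2*c) + 21*exp(c))^2 + 2*exp(c)/(exp(3*c) - 10*exp(2*c) + 21*exp(c))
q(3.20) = 0.01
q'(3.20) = -0.01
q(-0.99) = -0.19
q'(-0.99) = 0.27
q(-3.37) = -2.72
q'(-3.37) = 2.77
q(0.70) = 0.20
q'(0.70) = 0.70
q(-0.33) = -0.05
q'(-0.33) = 0.17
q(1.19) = -1.31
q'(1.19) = 13.22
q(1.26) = -0.78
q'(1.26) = 4.16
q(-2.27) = -0.87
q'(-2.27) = 0.93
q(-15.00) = -311334.94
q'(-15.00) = 311334.99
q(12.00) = 0.00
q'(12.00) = 0.00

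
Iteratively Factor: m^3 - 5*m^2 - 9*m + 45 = (m + 3)*(m^2 - 8*m + 15) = (m - 3)*(m + 3)*(m - 5)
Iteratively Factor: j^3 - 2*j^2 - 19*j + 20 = (j - 5)*(j^2 + 3*j - 4) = (j - 5)*(j + 4)*(j - 1)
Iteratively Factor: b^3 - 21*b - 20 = (b - 5)*(b^2 + 5*b + 4) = (b - 5)*(b + 1)*(b + 4)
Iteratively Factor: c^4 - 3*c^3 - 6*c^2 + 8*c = (c - 4)*(c^3 + c^2 - 2*c) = (c - 4)*(c + 2)*(c^2 - c) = (c - 4)*(c - 1)*(c + 2)*(c)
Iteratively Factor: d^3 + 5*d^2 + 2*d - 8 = (d + 4)*(d^2 + d - 2) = (d + 2)*(d + 4)*(d - 1)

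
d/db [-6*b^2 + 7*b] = 7 - 12*b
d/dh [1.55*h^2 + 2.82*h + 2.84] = 3.1*h + 2.82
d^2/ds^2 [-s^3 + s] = -6*s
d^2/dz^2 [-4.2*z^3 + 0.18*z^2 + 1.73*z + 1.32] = 0.36 - 25.2*z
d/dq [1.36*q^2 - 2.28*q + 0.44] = 2.72*q - 2.28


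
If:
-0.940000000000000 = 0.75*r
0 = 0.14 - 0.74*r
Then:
No Solution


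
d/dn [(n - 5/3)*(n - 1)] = 2*n - 8/3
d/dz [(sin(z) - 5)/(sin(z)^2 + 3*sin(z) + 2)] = (10*sin(z) + cos(z)^2 + 16)*cos(z)/(sin(z)^2 + 3*sin(z) + 2)^2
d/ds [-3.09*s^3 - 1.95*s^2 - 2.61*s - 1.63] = -9.27*s^2 - 3.9*s - 2.61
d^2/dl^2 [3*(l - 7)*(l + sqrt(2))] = 6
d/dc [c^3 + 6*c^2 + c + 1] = 3*c^2 + 12*c + 1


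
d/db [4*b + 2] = 4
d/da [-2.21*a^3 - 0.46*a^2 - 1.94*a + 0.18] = -6.63*a^2 - 0.92*a - 1.94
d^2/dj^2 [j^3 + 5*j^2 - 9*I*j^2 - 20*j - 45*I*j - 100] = 6*j + 10 - 18*I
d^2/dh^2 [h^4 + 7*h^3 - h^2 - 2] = 12*h^2 + 42*h - 2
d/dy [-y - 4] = -1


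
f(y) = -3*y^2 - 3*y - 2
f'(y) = -6*y - 3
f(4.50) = -76.25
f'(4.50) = -30.00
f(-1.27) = -3.03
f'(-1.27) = 4.62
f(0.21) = -2.76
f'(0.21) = -4.26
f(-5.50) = -76.25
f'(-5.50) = 30.00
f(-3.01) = -20.15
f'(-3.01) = 15.06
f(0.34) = -3.37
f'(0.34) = -5.04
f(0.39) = -3.63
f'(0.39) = -5.34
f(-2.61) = -14.61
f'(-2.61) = 12.66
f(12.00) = -470.00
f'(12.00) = -75.00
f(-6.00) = -92.00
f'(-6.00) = 33.00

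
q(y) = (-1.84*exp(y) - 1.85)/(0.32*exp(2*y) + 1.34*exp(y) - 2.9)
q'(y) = (-1.84*exp(y) - 1.85)*(-0.64*exp(2*y) - 1.34*exp(y))/(0.32*exp(2*y) + 1.34*exp(y) - 2.9)^2 - 1.84*exp(y)/(0.32*exp(2*y) + 1.34*exp(y) - 2.9)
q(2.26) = -0.50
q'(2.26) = 0.45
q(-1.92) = 0.79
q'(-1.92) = 0.16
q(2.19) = -0.53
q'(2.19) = 0.49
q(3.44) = -0.17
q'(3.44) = 0.16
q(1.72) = -0.83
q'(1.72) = 0.86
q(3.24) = -0.20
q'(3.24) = 0.19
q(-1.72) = 0.82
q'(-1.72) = 0.21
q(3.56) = -0.15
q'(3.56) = 0.14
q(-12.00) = 0.64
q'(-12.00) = 0.00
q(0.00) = 2.98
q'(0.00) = 6.24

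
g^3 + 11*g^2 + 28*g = g*(g + 4)*(g + 7)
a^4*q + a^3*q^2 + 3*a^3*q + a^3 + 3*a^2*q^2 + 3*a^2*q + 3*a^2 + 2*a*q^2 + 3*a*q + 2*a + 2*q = (a + 1)*(a + 2)*(a + q)*(a*q + 1)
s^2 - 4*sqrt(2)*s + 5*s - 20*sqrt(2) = (s + 5)*(s - 4*sqrt(2))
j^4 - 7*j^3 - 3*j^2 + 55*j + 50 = (j - 5)^2*(j + 1)*(j + 2)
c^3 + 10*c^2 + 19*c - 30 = (c - 1)*(c + 5)*(c + 6)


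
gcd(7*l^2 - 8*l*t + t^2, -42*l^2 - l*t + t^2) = -7*l + t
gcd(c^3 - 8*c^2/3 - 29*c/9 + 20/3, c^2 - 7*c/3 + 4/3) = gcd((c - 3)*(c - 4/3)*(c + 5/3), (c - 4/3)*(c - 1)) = c - 4/3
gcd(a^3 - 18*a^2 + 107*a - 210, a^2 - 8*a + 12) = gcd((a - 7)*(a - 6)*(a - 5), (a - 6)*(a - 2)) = a - 6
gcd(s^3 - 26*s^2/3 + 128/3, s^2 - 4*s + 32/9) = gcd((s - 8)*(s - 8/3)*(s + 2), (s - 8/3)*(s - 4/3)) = s - 8/3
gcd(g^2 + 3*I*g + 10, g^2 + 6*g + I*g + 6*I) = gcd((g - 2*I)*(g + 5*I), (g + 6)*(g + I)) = 1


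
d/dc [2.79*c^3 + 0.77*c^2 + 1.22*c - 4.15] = 8.37*c^2 + 1.54*c + 1.22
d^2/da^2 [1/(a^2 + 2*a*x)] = 2*(-a*(a + 2*x) + 4*(a + x)^2)/(a^3*(a + 2*x)^3)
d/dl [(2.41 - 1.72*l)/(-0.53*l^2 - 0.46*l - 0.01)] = (-0.9116*l^2 + 2.5546*l + 1.1258)/(0.2809*l^4 + 0.4876*l^3 + 0.2222*l^2 + 0.0092*l + 0.0001)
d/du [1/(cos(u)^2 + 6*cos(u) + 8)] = 2*(cos(u) + 3)*sin(u)/(cos(u)^2 + 6*cos(u) + 8)^2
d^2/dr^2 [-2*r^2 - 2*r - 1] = -4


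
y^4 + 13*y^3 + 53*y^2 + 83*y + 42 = (y + 1)*(y + 2)*(y + 3)*(y + 7)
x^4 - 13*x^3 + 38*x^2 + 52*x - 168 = (x - 7)*(x - 6)*(x - 2)*(x + 2)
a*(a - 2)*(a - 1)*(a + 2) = a^4 - a^3 - 4*a^2 + 4*a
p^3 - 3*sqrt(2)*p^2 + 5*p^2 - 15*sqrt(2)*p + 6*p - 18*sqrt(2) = (p + 2)*(p + 3)*(p - 3*sqrt(2))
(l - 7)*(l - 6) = l^2 - 13*l + 42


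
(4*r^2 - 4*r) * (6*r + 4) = 24*r^3 - 8*r^2 - 16*r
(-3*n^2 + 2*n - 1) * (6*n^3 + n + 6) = -18*n^5 + 12*n^4 - 9*n^3 - 16*n^2 + 11*n - 6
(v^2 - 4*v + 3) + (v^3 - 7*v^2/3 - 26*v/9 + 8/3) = v^3 - 4*v^2/3 - 62*v/9 + 17/3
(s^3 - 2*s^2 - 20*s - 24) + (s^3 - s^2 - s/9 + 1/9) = 2*s^3 - 3*s^2 - 181*s/9 - 215/9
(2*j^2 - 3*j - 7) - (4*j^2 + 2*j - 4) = -2*j^2 - 5*j - 3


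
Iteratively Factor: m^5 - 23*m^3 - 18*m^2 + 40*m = (m - 5)*(m^4 + 5*m^3 + 2*m^2 - 8*m) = (m - 5)*(m + 2)*(m^3 + 3*m^2 - 4*m) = (m - 5)*(m - 1)*(m + 2)*(m^2 + 4*m) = (m - 5)*(m - 1)*(m + 2)*(m + 4)*(m)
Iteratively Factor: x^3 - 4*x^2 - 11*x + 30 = (x + 3)*(x^2 - 7*x + 10) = (x - 5)*(x + 3)*(x - 2)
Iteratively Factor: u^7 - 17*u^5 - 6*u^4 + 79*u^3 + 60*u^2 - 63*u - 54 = (u - 3)*(u^6 + 3*u^5 - 8*u^4 - 30*u^3 - 11*u^2 + 27*u + 18) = (u - 3)^2*(u^5 + 6*u^4 + 10*u^3 - 11*u - 6) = (u - 3)^2*(u + 1)*(u^4 + 5*u^3 + 5*u^2 - 5*u - 6) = (u - 3)^2*(u + 1)^2*(u^3 + 4*u^2 + u - 6) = (u - 3)^2*(u + 1)^2*(u + 3)*(u^2 + u - 2) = (u - 3)^2*(u + 1)^2*(u + 2)*(u + 3)*(u - 1)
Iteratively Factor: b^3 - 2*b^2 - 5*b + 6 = (b + 2)*(b^2 - 4*b + 3) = (b - 1)*(b + 2)*(b - 3)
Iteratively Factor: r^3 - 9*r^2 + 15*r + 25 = (r - 5)*(r^2 - 4*r - 5) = (r - 5)*(r + 1)*(r - 5)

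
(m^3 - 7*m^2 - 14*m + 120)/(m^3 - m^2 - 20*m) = (m - 6)/m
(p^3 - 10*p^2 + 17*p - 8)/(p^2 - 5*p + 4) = (p^2 - 9*p + 8)/(p - 4)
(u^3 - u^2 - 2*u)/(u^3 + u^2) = (u - 2)/u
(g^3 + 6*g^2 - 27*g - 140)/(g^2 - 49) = (g^2 - g - 20)/(g - 7)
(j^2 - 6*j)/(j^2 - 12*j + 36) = j/(j - 6)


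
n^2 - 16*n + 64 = (n - 8)^2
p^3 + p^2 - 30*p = p*(p - 5)*(p + 6)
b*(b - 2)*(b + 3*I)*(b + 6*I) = b^4 - 2*b^3 + 9*I*b^3 - 18*b^2 - 18*I*b^2 + 36*b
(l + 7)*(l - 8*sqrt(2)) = l^2 - 8*sqrt(2)*l + 7*l - 56*sqrt(2)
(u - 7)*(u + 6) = u^2 - u - 42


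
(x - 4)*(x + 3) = x^2 - x - 12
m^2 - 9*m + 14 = (m - 7)*(m - 2)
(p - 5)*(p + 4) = p^2 - p - 20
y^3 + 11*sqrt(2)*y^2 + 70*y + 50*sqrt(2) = (y + sqrt(2))*(y + 5*sqrt(2))^2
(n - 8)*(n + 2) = n^2 - 6*n - 16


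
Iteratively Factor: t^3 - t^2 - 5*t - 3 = (t + 1)*(t^2 - 2*t - 3) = (t + 1)^2*(t - 3)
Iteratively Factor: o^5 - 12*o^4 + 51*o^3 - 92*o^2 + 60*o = (o - 2)*(o^4 - 10*o^3 + 31*o^2 - 30*o) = (o - 3)*(o - 2)*(o^3 - 7*o^2 + 10*o) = o*(o - 3)*(o - 2)*(o^2 - 7*o + 10) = o*(o - 5)*(o - 3)*(o - 2)*(o - 2)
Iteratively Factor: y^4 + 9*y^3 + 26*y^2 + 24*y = (y + 2)*(y^3 + 7*y^2 + 12*y) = (y + 2)*(y + 3)*(y^2 + 4*y) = y*(y + 2)*(y + 3)*(y + 4)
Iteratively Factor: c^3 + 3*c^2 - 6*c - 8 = (c - 2)*(c^2 + 5*c + 4) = (c - 2)*(c + 4)*(c + 1)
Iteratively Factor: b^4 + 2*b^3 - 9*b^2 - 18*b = (b - 3)*(b^3 + 5*b^2 + 6*b) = (b - 3)*(b + 2)*(b^2 + 3*b) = (b - 3)*(b + 2)*(b + 3)*(b)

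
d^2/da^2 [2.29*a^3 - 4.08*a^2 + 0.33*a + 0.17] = 13.74*a - 8.16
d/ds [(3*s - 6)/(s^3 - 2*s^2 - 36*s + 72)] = -6*s/(s^4 - 72*s^2 + 1296)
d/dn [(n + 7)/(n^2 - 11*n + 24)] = (n^2 - 11*n - (n + 7)*(2*n - 11) + 24)/(n^2 - 11*n + 24)^2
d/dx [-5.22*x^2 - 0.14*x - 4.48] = -10.44*x - 0.14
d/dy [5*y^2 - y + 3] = 10*y - 1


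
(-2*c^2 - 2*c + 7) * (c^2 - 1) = -2*c^4 - 2*c^3 + 9*c^2 + 2*c - 7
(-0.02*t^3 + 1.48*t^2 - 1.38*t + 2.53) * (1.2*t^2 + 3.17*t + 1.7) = -0.024*t^5 + 1.7126*t^4 + 3.0016*t^3 + 1.1774*t^2 + 5.6741*t + 4.301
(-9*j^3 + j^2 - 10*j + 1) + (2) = -9*j^3 + j^2 - 10*j + 3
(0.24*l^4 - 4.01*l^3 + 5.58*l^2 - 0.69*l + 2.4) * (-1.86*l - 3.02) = -0.4464*l^5 + 6.7338*l^4 + 1.7314*l^3 - 15.5682*l^2 - 2.3802*l - 7.248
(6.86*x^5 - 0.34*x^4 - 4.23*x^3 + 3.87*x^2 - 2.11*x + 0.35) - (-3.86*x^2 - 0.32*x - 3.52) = 6.86*x^5 - 0.34*x^4 - 4.23*x^3 + 7.73*x^2 - 1.79*x + 3.87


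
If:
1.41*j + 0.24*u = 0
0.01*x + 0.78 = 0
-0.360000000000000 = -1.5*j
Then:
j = 0.24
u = -1.41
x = -78.00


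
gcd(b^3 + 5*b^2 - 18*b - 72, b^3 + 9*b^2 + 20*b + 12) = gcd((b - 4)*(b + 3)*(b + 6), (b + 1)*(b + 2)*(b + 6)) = b + 6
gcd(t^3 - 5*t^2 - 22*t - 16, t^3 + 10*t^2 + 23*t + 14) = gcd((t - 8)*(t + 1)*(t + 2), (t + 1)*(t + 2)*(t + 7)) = t^2 + 3*t + 2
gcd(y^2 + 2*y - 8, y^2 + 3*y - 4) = y + 4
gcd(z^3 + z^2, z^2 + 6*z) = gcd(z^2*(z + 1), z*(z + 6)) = z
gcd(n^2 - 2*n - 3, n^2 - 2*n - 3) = n^2 - 2*n - 3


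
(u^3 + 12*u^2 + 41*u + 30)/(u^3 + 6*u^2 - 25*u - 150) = (u + 1)/(u - 5)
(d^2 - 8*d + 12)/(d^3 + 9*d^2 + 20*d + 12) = (d^2 - 8*d + 12)/(d^3 + 9*d^2 + 20*d + 12)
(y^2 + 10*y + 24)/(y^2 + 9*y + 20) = (y + 6)/(y + 5)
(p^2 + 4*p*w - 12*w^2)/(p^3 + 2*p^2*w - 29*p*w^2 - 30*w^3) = (p - 2*w)/(p^2 - 4*p*w - 5*w^2)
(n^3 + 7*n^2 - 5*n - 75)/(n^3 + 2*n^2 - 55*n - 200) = (n - 3)/(n - 8)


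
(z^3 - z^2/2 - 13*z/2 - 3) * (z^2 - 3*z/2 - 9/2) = z^5 - 2*z^4 - 41*z^3/4 + 9*z^2 + 135*z/4 + 27/2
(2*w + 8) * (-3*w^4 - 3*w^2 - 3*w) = -6*w^5 - 24*w^4 - 6*w^3 - 30*w^2 - 24*w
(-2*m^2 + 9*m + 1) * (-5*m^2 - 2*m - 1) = 10*m^4 - 41*m^3 - 21*m^2 - 11*m - 1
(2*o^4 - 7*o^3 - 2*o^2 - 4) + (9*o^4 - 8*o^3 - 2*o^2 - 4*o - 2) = 11*o^4 - 15*o^3 - 4*o^2 - 4*o - 6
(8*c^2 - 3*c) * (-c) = -8*c^3 + 3*c^2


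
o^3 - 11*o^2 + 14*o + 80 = (o - 8)*(o - 5)*(o + 2)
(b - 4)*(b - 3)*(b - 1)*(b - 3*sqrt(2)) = b^4 - 8*b^3 - 3*sqrt(2)*b^3 + 19*b^2 + 24*sqrt(2)*b^2 - 57*sqrt(2)*b - 12*b + 36*sqrt(2)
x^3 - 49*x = x*(x - 7)*(x + 7)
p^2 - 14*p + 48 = (p - 8)*(p - 6)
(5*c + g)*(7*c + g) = 35*c^2 + 12*c*g + g^2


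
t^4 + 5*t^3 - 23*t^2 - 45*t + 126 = (t - 3)*(t - 2)*(t + 3)*(t + 7)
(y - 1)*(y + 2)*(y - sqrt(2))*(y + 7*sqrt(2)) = y^4 + y^3 + 6*sqrt(2)*y^3 - 16*y^2 + 6*sqrt(2)*y^2 - 12*sqrt(2)*y - 14*y + 28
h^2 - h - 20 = (h - 5)*(h + 4)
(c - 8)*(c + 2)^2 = c^3 - 4*c^2 - 28*c - 32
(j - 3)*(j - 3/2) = j^2 - 9*j/2 + 9/2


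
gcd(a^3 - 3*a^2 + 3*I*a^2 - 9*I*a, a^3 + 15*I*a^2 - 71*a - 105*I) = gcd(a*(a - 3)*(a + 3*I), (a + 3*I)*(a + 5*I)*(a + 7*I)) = a + 3*I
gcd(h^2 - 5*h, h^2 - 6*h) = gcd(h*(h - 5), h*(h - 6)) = h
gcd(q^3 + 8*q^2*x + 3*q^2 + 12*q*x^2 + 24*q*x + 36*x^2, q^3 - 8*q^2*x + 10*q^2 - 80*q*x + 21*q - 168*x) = q + 3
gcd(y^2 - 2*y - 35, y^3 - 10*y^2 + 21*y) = y - 7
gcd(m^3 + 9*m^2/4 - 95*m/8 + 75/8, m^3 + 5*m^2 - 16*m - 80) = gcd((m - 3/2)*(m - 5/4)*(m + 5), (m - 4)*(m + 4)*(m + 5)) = m + 5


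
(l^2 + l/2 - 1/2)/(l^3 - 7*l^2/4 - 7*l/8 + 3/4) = 4*(l + 1)/(4*l^2 - 5*l - 6)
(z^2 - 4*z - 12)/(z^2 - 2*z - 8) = (z - 6)/(z - 4)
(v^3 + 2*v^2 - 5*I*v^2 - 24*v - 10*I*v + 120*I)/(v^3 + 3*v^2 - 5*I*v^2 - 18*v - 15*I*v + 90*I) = (v - 4)/(v - 3)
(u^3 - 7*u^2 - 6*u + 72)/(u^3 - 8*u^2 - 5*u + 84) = (u - 6)/(u - 7)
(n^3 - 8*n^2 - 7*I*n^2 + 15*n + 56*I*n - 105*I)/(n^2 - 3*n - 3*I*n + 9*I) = (n^2 - n*(5 + 7*I) + 35*I)/(n - 3*I)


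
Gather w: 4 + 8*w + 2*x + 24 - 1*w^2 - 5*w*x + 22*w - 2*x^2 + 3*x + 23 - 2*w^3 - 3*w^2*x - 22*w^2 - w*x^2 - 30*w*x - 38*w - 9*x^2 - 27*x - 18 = -2*w^3 + w^2*(-3*x - 23) + w*(-x^2 - 35*x - 8) - 11*x^2 - 22*x + 33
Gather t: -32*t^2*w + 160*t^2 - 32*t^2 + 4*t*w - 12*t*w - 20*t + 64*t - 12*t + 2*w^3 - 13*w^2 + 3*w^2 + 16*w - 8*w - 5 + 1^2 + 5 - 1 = t^2*(128 - 32*w) + t*(32 - 8*w) + 2*w^3 - 10*w^2 + 8*w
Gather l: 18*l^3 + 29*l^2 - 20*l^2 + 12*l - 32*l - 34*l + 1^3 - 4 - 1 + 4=18*l^3 + 9*l^2 - 54*l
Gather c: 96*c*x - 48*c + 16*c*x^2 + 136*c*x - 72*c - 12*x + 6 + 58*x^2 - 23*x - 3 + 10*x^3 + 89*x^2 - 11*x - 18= c*(16*x^2 + 232*x - 120) + 10*x^3 + 147*x^2 - 46*x - 15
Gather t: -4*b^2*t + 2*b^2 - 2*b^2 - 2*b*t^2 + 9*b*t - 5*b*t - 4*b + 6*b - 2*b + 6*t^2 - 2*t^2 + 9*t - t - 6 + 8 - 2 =t^2*(4 - 2*b) + t*(-4*b^2 + 4*b + 8)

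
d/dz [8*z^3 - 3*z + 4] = 24*z^2 - 3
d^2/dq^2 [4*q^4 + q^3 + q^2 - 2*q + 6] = 48*q^2 + 6*q + 2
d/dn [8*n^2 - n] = 16*n - 1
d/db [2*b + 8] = 2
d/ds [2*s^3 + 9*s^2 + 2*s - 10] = 6*s^2 + 18*s + 2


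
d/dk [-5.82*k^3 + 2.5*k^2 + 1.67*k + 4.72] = -17.46*k^2 + 5.0*k + 1.67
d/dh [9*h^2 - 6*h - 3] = 18*h - 6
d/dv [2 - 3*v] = -3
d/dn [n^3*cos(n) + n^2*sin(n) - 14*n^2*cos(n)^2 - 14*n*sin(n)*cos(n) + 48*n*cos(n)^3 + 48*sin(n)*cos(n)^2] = -n^3*sin(n) + 14*n^2*sin(2*n) + 4*n^2*cos(n) - 34*n*sin(n) - 36*n*sin(3*n) - 28*n*cos(2*n) - 14*n - 7*sin(2*n) + 48*cos(n) + 48*cos(3*n)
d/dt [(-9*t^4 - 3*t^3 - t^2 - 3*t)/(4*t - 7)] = (-108*t^4 + 228*t^3 + 59*t^2 + 14*t + 21)/(16*t^2 - 56*t + 49)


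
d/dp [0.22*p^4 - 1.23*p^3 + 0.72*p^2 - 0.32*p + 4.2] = 0.88*p^3 - 3.69*p^2 + 1.44*p - 0.32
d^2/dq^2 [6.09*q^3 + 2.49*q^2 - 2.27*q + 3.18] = 36.54*q + 4.98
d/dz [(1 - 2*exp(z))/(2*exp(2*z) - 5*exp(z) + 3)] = (4*exp(2*z) - 4*exp(z) - 1)*exp(z)/(4*exp(4*z) - 20*exp(3*z) + 37*exp(2*z) - 30*exp(z) + 9)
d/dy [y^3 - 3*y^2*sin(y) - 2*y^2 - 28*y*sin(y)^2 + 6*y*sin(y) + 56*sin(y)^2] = -3*y^2*cos(y) + 3*y^2 - 28*y*sin(2*y) + 6*sqrt(2)*y*cos(y + pi/4) - 4*y + 6*sin(y) + 56*sin(2*y) + 14*cos(2*y) - 14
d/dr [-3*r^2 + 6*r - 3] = 6 - 6*r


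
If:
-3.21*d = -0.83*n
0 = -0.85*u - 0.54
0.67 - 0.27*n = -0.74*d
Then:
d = 2.20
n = 8.52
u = -0.64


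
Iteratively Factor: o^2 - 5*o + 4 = (o - 4)*(o - 1)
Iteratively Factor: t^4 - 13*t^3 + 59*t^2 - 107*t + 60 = (t - 3)*(t^3 - 10*t^2 + 29*t - 20) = (t - 3)*(t - 1)*(t^2 - 9*t + 20) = (t - 5)*(t - 3)*(t - 1)*(t - 4)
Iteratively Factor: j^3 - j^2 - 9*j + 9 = (j - 3)*(j^2 + 2*j - 3) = (j - 3)*(j - 1)*(j + 3)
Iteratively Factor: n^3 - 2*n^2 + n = (n)*(n^2 - 2*n + 1) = n*(n - 1)*(n - 1)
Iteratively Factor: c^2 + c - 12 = (c - 3)*(c + 4)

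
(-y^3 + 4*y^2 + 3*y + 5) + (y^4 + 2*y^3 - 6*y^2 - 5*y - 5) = y^4 + y^3 - 2*y^2 - 2*y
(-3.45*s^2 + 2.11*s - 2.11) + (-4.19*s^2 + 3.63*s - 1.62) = -7.64*s^2 + 5.74*s - 3.73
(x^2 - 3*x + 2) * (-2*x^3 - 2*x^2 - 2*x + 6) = -2*x^5 + 4*x^4 + 8*x^2 - 22*x + 12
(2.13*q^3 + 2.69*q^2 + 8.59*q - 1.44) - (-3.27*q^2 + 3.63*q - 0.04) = 2.13*q^3 + 5.96*q^2 + 4.96*q - 1.4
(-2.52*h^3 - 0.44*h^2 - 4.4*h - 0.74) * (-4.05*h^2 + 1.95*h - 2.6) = 10.206*h^5 - 3.132*h^4 + 23.514*h^3 - 4.439*h^2 + 9.997*h + 1.924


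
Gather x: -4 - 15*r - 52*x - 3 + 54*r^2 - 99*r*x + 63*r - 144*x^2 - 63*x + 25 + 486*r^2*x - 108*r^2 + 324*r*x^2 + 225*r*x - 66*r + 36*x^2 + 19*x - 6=-54*r^2 - 18*r + x^2*(324*r - 108) + x*(486*r^2 + 126*r - 96) + 12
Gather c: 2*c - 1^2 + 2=2*c + 1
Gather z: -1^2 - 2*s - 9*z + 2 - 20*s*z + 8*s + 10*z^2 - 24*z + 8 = 6*s + 10*z^2 + z*(-20*s - 33) + 9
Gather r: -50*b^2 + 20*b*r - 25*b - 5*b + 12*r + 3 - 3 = -50*b^2 - 30*b + r*(20*b + 12)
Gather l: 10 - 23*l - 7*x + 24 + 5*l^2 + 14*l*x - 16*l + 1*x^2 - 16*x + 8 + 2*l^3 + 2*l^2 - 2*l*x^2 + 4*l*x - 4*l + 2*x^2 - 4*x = 2*l^3 + 7*l^2 + l*(-2*x^2 + 18*x - 43) + 3*x^2 - 27*x + 42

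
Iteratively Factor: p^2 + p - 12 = (p + 4)*(p - 3)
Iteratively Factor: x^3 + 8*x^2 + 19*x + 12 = (x + 3)*(x^2 + 5*x + 4) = (x + 3)*(x + 4)*(x + 1)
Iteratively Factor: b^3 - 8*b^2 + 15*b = (b - 5)*(b^2 - 3*b) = b*(b - 5)*(b - 3)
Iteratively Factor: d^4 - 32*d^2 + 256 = (d + 4)*(d^3 - 4*d^2 - 16*d + 64) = (d + 4)^2*(d^2 - 8*d + 16) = (d - 4)*(d + 4)^2*(d - 4)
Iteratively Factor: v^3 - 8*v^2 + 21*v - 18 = (v - 2)*(v^2 - 6*v + 9) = (v - 3)*(v - 2)*(v - 3)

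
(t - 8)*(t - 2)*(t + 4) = t^3 - 6*t^2 - 24*t + 64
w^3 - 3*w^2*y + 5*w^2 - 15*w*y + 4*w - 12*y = (w + 1)*(w + 4)*(w - 3*y)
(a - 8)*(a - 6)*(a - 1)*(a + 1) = a^4 - 14*a^3 + 47*a^2 + 14*a - 48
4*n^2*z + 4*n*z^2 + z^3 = z*(2*n + z)^2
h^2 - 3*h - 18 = (h - 6)*(h + 3)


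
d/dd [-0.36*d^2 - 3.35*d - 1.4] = -0.72*d - 3.35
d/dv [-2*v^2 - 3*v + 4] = -4*v - 3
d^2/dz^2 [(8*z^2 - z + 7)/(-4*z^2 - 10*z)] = 7*(12*z^3 - 12*z^2 - 30*z - 25)/(z^3*(8*z^3 + 60*z^2 + 150*z + 125))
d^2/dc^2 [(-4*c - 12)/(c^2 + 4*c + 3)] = -8/(c^3 + 3*c^2 + 3*c + 1)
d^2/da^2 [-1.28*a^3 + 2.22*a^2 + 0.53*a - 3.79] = 4.44 - 7.68*a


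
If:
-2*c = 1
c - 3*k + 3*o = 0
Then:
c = -1/2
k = o - 1/6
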